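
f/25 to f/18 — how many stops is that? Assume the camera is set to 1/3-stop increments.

1 stop

f/25 → f/22 → f/20 → f/18 — count the steps: 3 third-stops = 1 stop.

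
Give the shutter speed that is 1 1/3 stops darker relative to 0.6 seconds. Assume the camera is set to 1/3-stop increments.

Shutter speed: 0.6 → 0.5 → 0.4 → 0.3 → 1/4 — 1 1/3 stops shorter (darker).

1/4s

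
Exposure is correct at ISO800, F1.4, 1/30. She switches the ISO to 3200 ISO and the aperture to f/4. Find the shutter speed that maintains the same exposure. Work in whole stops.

ISO: 800 → 1600 → 3200 — 2 stops higher (brighter).
Aperture: f/1.4 → f/2 → f/2.8 → f/4 — 3 stops smaller aperture (darker).
Net change so far: 1 stop darker. Offset with the shutter speed: 1/30 → 1/15.

1/15s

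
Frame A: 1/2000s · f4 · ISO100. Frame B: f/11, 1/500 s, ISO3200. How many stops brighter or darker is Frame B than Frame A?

4 stops brighter

Aperture: f/4 → f/5.6 → f/8 → f/11 — 3 stops smaller aperture (darker).
Shutter speed: 1/2000 → 1/1000 → 1/500 — 2 stops longer (brighter).
ISO: 100 → 200 → 400 → 800 → 1600 → 3200 — 5 stops higher (brighter).
Net: −3 +2 +5 = +4 stops.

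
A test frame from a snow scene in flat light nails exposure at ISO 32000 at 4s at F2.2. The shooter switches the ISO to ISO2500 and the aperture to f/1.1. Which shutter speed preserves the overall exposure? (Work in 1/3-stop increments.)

13 s

ISO: 32000 → 25600 → 20000 → 16000 → 12800 → 10000 → 8000 → 6400 → 5000 → 4000 → 3200 → 2500 — 3 2/3 stops dropped (darker).
Aperture: f/2.2 → f/2 → f/1.8 → f/1.6 → f/1.4 → f/1.2 → f/1.1 — 2 stops wider (brighter).
Net change so far: 1 2/3 stops darker. Offset with the shutter speed: 4 → 5 → 6 → 8 → 10 → 13.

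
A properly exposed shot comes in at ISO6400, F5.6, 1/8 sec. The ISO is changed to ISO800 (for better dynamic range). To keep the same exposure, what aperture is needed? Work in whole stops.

ISO: 6400 → 3200 → 1600 → 800 — 3 stops dropped (darker).
Need 3 stops brighter from the aperture: f/5.6 → f/4 → f/2.8 → f/2.

f/2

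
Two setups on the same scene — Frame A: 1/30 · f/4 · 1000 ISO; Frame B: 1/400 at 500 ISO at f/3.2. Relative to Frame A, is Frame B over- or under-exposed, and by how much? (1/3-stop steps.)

4 stops darker

Aperture: f/4 → f/3.5 → f/3.2 — 2/3 stop opened up (brighter).
Shutter speed: 1/30 → 1/40 → 1/50 → 1/60 → 1/80 → 1/100 → 1/125 → 1/160 → 1/200 → 1/250 → 1/320 → 1/400 — 3 2/3 stops shorter (darker).
ISO: 1000 → 800 → 640 → 500 — 1 stop lower (darker).
Net: +2/3 −3 2/3 −1 = −4 stops.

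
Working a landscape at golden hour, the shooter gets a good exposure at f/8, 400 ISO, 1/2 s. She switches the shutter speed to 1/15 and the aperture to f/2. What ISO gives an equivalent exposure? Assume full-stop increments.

Shutter speed: 1/2 → 1/4 → 1/8 → 1/15 — 3 stops faster (darker).
Aperture: f/8 → f/5.6 → f/4 → f/2.8 → f/2 — 4 stops larger aperture (brighter).
Net change so far: 1 stop brighter. Offset with the ISO: 400 → 200.

ISO 200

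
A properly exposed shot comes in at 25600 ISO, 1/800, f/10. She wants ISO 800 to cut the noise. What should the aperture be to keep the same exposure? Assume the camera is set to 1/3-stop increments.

f/1.8

ISO: 25600 → 20000 → 16000 → 12800 → 10000 → 8000 → 6400 → 5000 → 4000 → 3200 → 2500 → 2000 → 1600 → 1250 → 1000 → 800 — 5 stops dropped (darker).
Need 5 stops brighter from the aperture: f/10 → f/9 → f/8 → f/7.1 → f/6.3 → f/5.6 → f/5 → f/4.5 → f/4 → f/3.5 → f/3.2 → f/2.8 → f/2.5 → f/2.2 → f/2 → f/1.8.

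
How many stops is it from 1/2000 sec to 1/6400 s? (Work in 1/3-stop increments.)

1/2000 → 1/2500 → 1/3200 → 1/4000 → 1/5000 → 1/6400 — count the steps: 5 third-stops = 1 2/3 stops.

1 2/3 stops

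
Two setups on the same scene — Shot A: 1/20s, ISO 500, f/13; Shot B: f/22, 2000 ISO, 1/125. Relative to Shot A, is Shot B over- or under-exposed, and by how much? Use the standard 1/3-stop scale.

Aperture: f/13 → f/14 → f/16 → f/18 → f/20 → f/22 — 1 2/3 stops smaller aperture (darker).
Shutter speed: 1/20 → 1/25 → 1/30 → 1/40 → 1/50 → 1/60 → 1/80 → 1/100 → 1/125 — 2 2/3 stops faster (darker).
ISO: 500 → 640 → 800 → 1000 → 1250 → 1600 → 2000 — 2 stops raised (brighter).
Net: −1 2/3 −2 2/3 +2 = −2 1/3 stops.

2 1/3 stops darker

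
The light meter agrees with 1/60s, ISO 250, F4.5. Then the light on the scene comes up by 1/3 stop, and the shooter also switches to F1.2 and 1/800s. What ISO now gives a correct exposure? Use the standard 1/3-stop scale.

Scene light: 1/3 stop brighter.
Aperture: f/4.5 → f/4 → f/3.5 → f/3.2 → f/2.8 → f/2.5 → f/2.2 → f/2 → f/1.8 → f/1.6 → f/1.4 → f/1.2 — 3 2/3 stops opened up (brighter).
Shutter speed: 1/60 → 1/80 → 1/100 → 1/125 → 1/160 → 1/200 → 1/250 → 1/320 → 1/400 → 1/500 → 1/640 → 1/800 — 3 2/3 stops shorter (darker).
Net so far: 1/3 stop brighter. ISO: 250 → 200.

ISO 200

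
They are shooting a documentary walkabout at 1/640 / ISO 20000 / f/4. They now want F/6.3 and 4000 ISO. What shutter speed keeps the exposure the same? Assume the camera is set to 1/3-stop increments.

Aperture: f/4 → f/4.5 → f/5 → f/5.6 → f/6.3 — 1 1/3 stops narrower (darker).
ISO: 20000 → 16000 → 12800 → 10000 → 8000 → 6400 → 5000 → 4000 — 2 1/3 stops lower (darker).
Net change so far: 3 2/3 stops darker. Offset with the shutter speed: 1/640 → 1/500 → 1/400 → 1/320 → 1/250 → 1/200 → 1/160 → 1/125 → 1/100 → 1/80 → 1/60 → 1/50.

1/50s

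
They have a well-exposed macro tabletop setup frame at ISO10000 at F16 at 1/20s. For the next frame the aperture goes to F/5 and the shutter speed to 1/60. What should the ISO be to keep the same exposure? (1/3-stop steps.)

Aperture: f/16 → f/14 → f/13 → f/11 → f/10 → f/9 → f/8 → f/7.1 → f/6.3 → f/5.6 → f/5 — 3 1/3 stops opened up (brighter).
Shutter speed: 1/20 → 1/25 → 1/30 → 1/40 → 1/50 → 1/60 — 1 2/3 stops shorter (darker).
Net change so far: 1 2/3 stops brighter. Offset with the ISO: 10000 → 8000 → 6400 → 5000 → 4000 → 3200.

ISO 3200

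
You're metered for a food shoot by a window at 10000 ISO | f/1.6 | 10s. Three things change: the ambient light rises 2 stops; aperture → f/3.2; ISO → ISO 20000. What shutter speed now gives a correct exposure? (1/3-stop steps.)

5 s

Scene light: 2 stops brighter.
Aperture: f/1.6 → f/1.8 → f/2 → f/2.2 → f/2.5 → f/2.8 → f/3.2 — 2 stops stopped down (darker).
ISO: 10000 → 12800 → 16000 → 20000 — 1 stop raised (brighter).
Net so far: 1 stop brighter. Shutter speed: 10 → 8 → 6 → 5.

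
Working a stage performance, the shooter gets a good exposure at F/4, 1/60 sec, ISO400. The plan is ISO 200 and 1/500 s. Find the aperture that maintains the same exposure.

ISO: 400 → 200 — 1 stop lower (darker).
Shutter speed: 1/60 → 1/125 → 1/250 → 1/500 — 3 stops shorter (darker).
Net change so far: 4 stops darker. Offset with the aperture: f/4 → f/2.8 → f/2 → f/1.4 → f/1.0.

f/1.0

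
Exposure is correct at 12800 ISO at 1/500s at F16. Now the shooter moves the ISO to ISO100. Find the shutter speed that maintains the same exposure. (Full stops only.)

ISO: 12800 → 6400 → 3200 → 1600 → 800 → 400 → 200 → 100 — 7 stops lower (darker).
Need 7 stops brighter from the shutter speed: 1/500 → 1/250 → 1/125 → 1/60 → 1/30 → 1/15 → 1/8 → 1/4.

1/4s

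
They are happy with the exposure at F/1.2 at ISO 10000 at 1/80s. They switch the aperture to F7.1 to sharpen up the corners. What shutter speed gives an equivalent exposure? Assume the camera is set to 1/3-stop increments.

Aperture: f/1.2 → f/1.4 → f/1.6 → f/1.8 → f/2 → f/2.2 → f/2.5 → f/2.8 → f/3.2 → f/3.5 → f/4 → f/4.5 → f/5 → f/5.6 → f/6.3 → f/7.1 — 5 stops stopped down (darker).
Need 5 stops brighter from the shutter speed: 1/80 → 1/60 → 1/50 → 1/40 → 1/30 → 1/25 → 1/20 → 1/15 → 1/13 → 1/10 → 1/8 → 1/6 → 1/5 → 1/4 → 0.3 → 0.4.

0.4 s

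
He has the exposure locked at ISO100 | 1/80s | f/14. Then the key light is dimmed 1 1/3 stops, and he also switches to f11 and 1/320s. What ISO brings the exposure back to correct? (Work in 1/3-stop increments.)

ISO 640

Scene light: 1 1/3 stops darker.
Aperture: f/14 → f/13 → f/11 — 2/3 stop opened up (brighter).
Shutter speed: 1/80 → 1/100 → 1/125 → 1/160 → 1/200 → 1/250 → 1/320 — 2 stops faster (darker).
Net so far: 2 2/3 stops darker. ISO: 100 → 125 → 160 → 200 → 250 → 320 → 400 → 500 → 640.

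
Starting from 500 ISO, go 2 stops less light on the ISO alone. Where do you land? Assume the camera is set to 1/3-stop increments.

ISO 125

ISO: 500 → 400 → 320 → 250 → 200 → 160 → 125 — 2 stops lower (darker).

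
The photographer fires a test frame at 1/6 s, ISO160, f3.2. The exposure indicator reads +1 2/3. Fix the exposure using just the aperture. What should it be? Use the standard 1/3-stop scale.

f/5.6

Overexposed by 1 2/3 stops → need 1 2/3 stops darker.
Aperture: f/3.2 → f/3.5 → f/4 → f/4.5 → f/5 → f/5.6.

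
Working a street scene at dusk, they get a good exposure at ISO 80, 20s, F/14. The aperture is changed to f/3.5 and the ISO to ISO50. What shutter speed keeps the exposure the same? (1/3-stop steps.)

2 s

Aperture: f/14 → f/13 → f/11 → f/10 → f/9 → f/8 → f/7.1 → f/6.3 → f/5.6 → f/5 → f/4.5 → f/4 → f/3.5 — 4 stops larger aperture (brighter).
ISO: 80 → 64 → 50 — 2/3 stop lower (darker).
Net change so far: 3 1/3 stops brighter. Offset with the shutter speed: 20 → 15 → 13 → 10 → 8 → 6 → 5 → 4 → 3.2 → 2.5 → 2.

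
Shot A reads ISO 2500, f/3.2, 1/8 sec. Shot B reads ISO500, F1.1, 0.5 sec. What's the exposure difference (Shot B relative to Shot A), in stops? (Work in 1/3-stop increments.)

2 2/3 stops brighter

Aperture: f/3.2 → f/2.8 → f/2.5 → f/2.2 → f/2 → f/1.8 → f/1.6 → f/1.4 → f/1.2 → f/1.1 — 3 stops wider (brighter).
Shutter speed: 1/8 → 1/6 → 1/5 → 1/4 → 0.3 → 0.4 → 0.5 — 2 stops slower (brighter).
ISO: 2500 → 2000 → 1600 → 1250 → 1000 → 800 → 640 → 500 — 2 1/3 stops lower (darker).
Net: +3 +2 −2 1/3 = +2 2/3 stops.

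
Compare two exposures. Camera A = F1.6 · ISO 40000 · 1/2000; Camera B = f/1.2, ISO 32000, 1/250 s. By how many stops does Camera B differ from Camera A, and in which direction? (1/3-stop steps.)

3 1/3 stops brighter

Aperture: f/1.6 → f/1.4 → f/1.2 — 2/3 stop opened up (brighter).
Shutter speed: 1/2000 → 1/1600 → 1/1250 → 1/1000 → 1/800 → 1/640 → 1/500 → 1/400 → 1/320 → 1/250 — 3 stops slower (brighter).
ISO: 40000 → 32000 — 1/3 stop dropped (darker).
Net: +2/3 +3 −1/3 = +3 1/3 stops.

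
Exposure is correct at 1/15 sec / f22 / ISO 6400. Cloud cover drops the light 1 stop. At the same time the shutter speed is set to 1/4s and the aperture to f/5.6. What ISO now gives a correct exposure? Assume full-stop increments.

Scene light: 1 stop darker.
Shutter speed: 1/15 → 1/8 → 1/4 — 2 stops slower (brighter).
Aperture: f/22 → f/16 → f/11 → f/8 → f/5.6 — 4 stops opened up (brighter).
Net so far: 5 stops brighter. ISO: 6400 → 3200 → 1600 → 800 → 400 → 200.

ISO 200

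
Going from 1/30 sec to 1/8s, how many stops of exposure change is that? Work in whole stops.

1/30 → 1/15 → 1/8 — count the steps: 2 stops.

2 stops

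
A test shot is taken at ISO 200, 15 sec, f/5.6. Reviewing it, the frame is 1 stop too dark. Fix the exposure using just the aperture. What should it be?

f/4

Underexposed by 1 stop → need 1 stop brighter.
Aperture: f/5.6 → f/4.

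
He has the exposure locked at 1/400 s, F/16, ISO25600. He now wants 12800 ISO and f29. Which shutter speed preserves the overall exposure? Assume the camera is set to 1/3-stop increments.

ISO: 25600 → 20000 → 16000 → 12800 — 1 stop dropped (darker).
Aperture: f/16 → f/18 → f/20 → f/22 → f/25 → f/29 — 1 2/3 stops stopped down (darker).
Net change so far: 2 2/3 stops darker. Offset with the shutter speed: 1/400 → 1/320 → 1/250 → 1/200 → 1/160 → 1/125 → 1/100 → 1/80 → 1/60.

1/60s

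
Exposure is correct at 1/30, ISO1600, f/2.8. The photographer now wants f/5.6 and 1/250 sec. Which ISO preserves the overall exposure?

ISO 51200

Aperture: f/2.8 → f/4 → f/5.6 — 2 stops smaller aperture (darker).
Shutter speed: 1/30 → 1/60 → 1/125 → 1/250 — 3 stops shorter (darker).
Net change so far: 5 stops darker. Offset with the ISO: 1600 → 3200 → 6400 → 12800 → 25600 → 51200.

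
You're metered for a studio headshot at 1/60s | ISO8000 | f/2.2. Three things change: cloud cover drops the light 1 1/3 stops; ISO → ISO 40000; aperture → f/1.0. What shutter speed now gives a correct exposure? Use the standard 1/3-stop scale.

1/640s

Scene light: 1 1/3 stops darker.
ISO: 8000 → 10000 → 12800 → 16000 → 20000 → 25600 → 32000 → 40000 — 2 1/3 stops higher (brighter).
Aperture: f/2.2 → f/2 → f/1.8 → f/1.6 → f/1.4 → f/1.2 → f/1.1 → f/1.0 — 2 1/3 stops wider (brighter).
Net so far: 3 1/3 stops brighter. Shutter speed: 1/60 → 1/80 → 1/100 → 1/125 → 1/160 → 1/200 → 1/250 → 1/320 → 1/400 → 1/500 → 1/640.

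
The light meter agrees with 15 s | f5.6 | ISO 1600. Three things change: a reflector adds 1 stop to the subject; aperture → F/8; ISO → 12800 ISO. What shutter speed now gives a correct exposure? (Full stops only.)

2 s

Scene light: 1 stop brighter.
Aperture: f/5.6 → f/8 — 1 stop smaller aperture (darker).
ISO: 1600 → 3200 → 6400 → 12800 — 3 stops higher (brighter).
Net so far: 3 stops brighter. Shutter speed: 15 → 8 → 4 → 2.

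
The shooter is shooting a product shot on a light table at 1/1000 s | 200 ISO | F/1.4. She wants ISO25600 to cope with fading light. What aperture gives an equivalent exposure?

f/16

ISO: 200 → 400 → 800 → 1600 → 3200 → 6400 → 12800 → 25600 — 7 stops raised (brighter).
Need 7 stops darker from the aperture: f/1.4 → f/2 → f/2.8 → f/4 → f/5.6 → f/8 → f/11 → f/16.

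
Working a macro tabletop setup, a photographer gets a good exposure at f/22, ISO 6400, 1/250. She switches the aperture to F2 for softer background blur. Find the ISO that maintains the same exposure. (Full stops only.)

ISO 50

Aperture: f/22 → f/16 → f/11 → f/8 → f/5.6 → f/4 → f/2.8 → f/2 — 7 stops larger aperture (brighter).
Need 7 stops darker from the ISO: 6400 → 3200 → 1600 → 800 → 400 → 200 → 100 → 50.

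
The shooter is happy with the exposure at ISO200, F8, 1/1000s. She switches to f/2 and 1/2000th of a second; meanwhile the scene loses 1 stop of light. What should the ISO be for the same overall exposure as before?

ISO 50

Scene light: 1 stop darker.
Aperture: f/8 → f/5.6 → f/4 → f/2.8 → f/2 — 4 stops larger aperture (brighter).
Shutter speed: 1/1000 → 1/2000 — 1 stop faster (darker).
Net so far: 2 stops brighter. ISO: 200 → 100 → 50.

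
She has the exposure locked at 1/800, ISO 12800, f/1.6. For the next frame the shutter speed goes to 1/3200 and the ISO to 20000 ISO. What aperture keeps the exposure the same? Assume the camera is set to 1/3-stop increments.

f/1.0

Shutter speed: 1/800 → 1/1000 → 1/1250 → 1/1600 → 1/2000 → 1/2500 → 1/3200 — 2 stops faster (darker).
ISO: 12800 → 16000 → 20000 — 2/3 stop higher (brighter).
Net change so far: 1 1/3 stops darker. Offset with the aperture: f/1.6 → f/1.4 → f/1.2 → f/1.1 → f/1.0.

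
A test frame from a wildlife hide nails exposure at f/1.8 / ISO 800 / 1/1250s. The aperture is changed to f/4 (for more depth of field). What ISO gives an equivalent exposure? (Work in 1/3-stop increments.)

ISO 4000

Aperture: f/1.8 → f/2 → f/2.2 → f/2.5 → f/2.8 → f/3.2 → f/3.5 → f/4 — 2 1/3 stops stopped down (darker).
Need 2 1/3 stops brighter from the ISO: 800 → 1000 → 1250 → 1600 → 2000 → 2500 → 3200 → 4000.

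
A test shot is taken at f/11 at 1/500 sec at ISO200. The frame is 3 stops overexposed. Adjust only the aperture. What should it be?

f/32

Overexposed by 3 stops → need 3 stops darker.
Aperture: f/11 → f/16 → f/22 → f/32.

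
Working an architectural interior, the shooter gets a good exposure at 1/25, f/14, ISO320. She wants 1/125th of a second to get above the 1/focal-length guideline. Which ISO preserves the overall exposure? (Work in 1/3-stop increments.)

Shutter speed: 1/25 → 1/30 → 1/40 → 1/50 → 1/60 → 1/80 → 1/100 → 1/125 — 2 1/3 stops faster (darker).
Need 2 1/3 stops brighter from the ISO: 320 → 400 → 500 → 640 → 800 → 1000 → 1250 → 1600.

ISO 1600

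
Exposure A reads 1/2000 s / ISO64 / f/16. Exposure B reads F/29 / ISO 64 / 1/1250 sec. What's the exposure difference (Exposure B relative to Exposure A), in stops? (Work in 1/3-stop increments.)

Aperture: f/16 → f/18 → f/20 → f/22 → f/25 → f/29 — 1 2/3 stops narrower (darker).
Shutter speed: 1/2000 → 1/1600 → 1/1250 — 2/3 stop longer (brighter).
ISO: unchanged.
Net: −1 2/3 +2/3 = −1 stop.

1 stop darker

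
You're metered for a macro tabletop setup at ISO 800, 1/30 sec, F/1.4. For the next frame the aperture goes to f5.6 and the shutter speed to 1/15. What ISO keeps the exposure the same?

Aperture: f/1.4 → f/2 → f/2.8 → f/4 → f/5.6 — 4 stops narrower (darker).
Shutter speed: 1/30 → 1/15 — 1 stop slower (brighter).
Net change so far: 3 stops darker. Offset with the ISO: 800 → 1600 → 3200 → 6400.

ISO 6400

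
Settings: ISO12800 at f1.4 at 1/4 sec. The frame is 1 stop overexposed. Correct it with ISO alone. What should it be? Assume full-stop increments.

Overexposed by 1 stop → need 1 stop darker.
ISO: 12800 → 6400.

ISO 6400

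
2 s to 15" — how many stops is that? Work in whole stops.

2 → 4 → 8 → 15 — count the steps: 3 stops.

3 stops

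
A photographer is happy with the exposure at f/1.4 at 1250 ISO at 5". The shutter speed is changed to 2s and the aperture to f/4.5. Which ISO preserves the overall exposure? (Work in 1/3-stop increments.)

ISO 32000

Shutter speed: 5 → 4 → 3.2 → 2.5 → 2 — 1 1/3 stops shorter (darker).
Aperture: f/1.4 → f/1.6 → f/1.8 → f/2 → f/2.2 → f/2.5 → f/2.8 → f/3.2 → f/3.5 → f/4 → f/4.5 — 3 1/3 stops narrower (darker).
Net change so far: 4 2/3 stops darker. Offset with the ISO: 1250 → 1600 → 2000 → 2500 → 3200 → 4000 → 5000 → 6400 → 8000 → 10000 → 12800 → 16000 → 20000 → 25600 → 32000.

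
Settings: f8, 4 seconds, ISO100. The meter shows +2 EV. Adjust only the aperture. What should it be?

Overexposed by 2 stops → need 2 stops darker.
Aperture: f/8 → f/11 → f/16.

f/16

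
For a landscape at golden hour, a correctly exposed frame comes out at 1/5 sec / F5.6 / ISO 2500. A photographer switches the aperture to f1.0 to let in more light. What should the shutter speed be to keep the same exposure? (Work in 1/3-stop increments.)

Aperture: f/5.6 → f/5 → f/4.5 → f/4 → f/3.5 → f/3.2 → f/2.8 → f/2.5 → f/2.2 → f/2 → f/1.8 → f/1.6 → f/1.4 → f/1.2 → f/1.1 → f/1.0 — 5 stops larger aperture (brighter).
Need 5 stops darker from the shutter speed: 1/5 → 1/6 → 1/8 → 1/10 → 1/13 → 1/15 → 1/20 → 1/25 → 1/30 → 1/40 → 1/50 → 1/60 → 1/80 → 1/100 → 1/125 → 1/160.

1/160s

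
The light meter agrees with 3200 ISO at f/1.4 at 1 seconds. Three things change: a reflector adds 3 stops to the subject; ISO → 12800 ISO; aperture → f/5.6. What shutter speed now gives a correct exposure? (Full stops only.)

Scene light: 3 stops brighter.
ISO: 3200 → 6400 → 12800 — 2 stops raised (brighter).
Aperture: f/1.4 → f/2 → f/2.8 → f/4 → f/5.6 — 4 stops stopped down (darker).
Net so far: 1 stop brighter. Shutter speed: 1 → 1/2.

1/2s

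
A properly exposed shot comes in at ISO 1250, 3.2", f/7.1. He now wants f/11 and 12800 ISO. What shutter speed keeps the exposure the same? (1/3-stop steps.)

0.8 s

Aperture: f/7.1 → f/8 → f/9 → f/10 → f/11 — 1 1/3 stops stopped down (darker).
ISO: 1250 → 1600 → 2000 → 2500 → 3200 → 4000 → 5000 → 6400 → 8000 → 10000 → 12800 — 3 1/3 stops higher (brighter).
Net change so far: 2 stops brighter. Offset with the shutter speed: 3.2 → 2.5 → 2 → 1.6 → 1.3 → 1 → 0.8.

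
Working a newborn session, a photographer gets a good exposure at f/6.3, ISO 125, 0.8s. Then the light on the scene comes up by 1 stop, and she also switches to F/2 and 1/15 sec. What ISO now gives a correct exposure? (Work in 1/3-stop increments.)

ISO 80

Scene light: 1 stop brighter.
Aperture: f/6.3 → f/5.6 → f/5 → f/4.5 → f/4 → f/3.5 → f/3.2 → f/2.8 → f/2.5 → f/2.2 → f/2 — 3 1/3 stops wider (brighter).
Shutter speed: 0.8 → 0.6 → 0.5 → 0.4 → 0.3 → 1/4 → 1/5 → 1/6 → 1/8 → 1/10 → 1/13 → 1/15 — 3 2/3 stops shorter (darker).
Net so far: 2/3 stop brighter. ISO: 125 → 100 → 80.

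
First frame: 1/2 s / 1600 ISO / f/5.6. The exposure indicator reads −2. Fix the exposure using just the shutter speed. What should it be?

Underexposed by 2 stops → need 2 stops brighter.
Shutter speed: 1/2 → 1 → 2.

2 s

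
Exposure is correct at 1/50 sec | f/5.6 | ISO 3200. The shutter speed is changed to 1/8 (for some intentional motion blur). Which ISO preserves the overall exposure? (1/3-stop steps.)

ISO 500

Shutter speed: 1/50 → 1/40 → 1/30 → 1/25 → 1/20 → 1/15 → 1/13 → 1/10 → 1/8 — 2 2/3 stops slower (brighter).
Need 2 2/3 stops darker from the ISO: 3200 → 2500 → 2000 → 1600 → 1250 → 1000 → 800 → 640 → 500.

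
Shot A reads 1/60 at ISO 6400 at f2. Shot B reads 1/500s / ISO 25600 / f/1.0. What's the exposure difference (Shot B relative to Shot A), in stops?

Aperture: f/2 → f/1.4 → f/1.0 — 2 stops wider (brighter).
Shutter speed: 1/60 → 1/125 → 1/250 → 1/500 — 3 stops faster (darker).
ISO: 6400 → 12800 → 25600 — 2 stops higher (brighter).
Net: +2 −3 +2 = +1 stop.

1 stop brighter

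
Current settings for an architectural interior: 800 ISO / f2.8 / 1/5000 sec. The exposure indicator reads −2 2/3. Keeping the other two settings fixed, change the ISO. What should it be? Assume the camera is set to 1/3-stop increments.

ISO 5000

Underexposed by 2 2/3 stops → need 2 2/3 stops brighter.
ISO: 800 → 1000 → 1250 → 1600 → 2000 → 2500 → 3200 → 4000 → 5000.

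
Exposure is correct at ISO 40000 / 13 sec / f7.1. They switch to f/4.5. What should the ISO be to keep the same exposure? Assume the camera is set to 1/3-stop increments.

ISO 16000

Aperture: f/7.1 → f/6.3 → f/5.6 → f/5 → f/4.5 — 1 1/3 stops wider (brighter).
Need 1 1/3 stops darker from the ISO: 40000 → 32000 → 25600 → 20000 → 16000.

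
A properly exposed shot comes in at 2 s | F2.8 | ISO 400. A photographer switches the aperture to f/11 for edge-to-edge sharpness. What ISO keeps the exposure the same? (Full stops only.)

ISO 6400

Aperture: f/2.8 → f/4 → f/5.6 → f/8 → f/11 — 4 stops smaller aperture (darker).
Need 4 stops brighter from the ISO: 400 → 800 → 1600 → 3200 → 6400.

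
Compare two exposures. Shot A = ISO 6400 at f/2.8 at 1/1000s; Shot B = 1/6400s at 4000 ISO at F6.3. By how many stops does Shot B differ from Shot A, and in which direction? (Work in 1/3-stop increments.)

Aperture: f/2.8 → f/3.2 → f/3.5 → f/4 → f/4.5 → f/5 → f/5.6 → f/6.3 — 2 1/3 stops stopped down (darker).
Shutter speed: 1/1000 → 1/1250 → 1/1600 → 1/2000 → 1/2500 → 1/3200 → 1/4000 → 1/5000 → 1/6400 — 2 2/3 stops shorter (darker).
ISO: 6400 → 5000 → 4000 — 2/3 stop lower (darker).
Net: −2 1/3 −2 2/3 −2/3 = −5 2/3 stops.

5 2/3 stops darker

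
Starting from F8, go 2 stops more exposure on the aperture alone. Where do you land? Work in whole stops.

Aperture: f/8 → f/5.6 → f/4 — 2 stops wider (brighter).

f/4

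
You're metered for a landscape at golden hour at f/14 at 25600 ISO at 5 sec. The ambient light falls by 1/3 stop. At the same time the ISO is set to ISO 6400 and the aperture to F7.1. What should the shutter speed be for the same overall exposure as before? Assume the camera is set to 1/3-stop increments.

6 s

Scene light: 1/3 stop darker.
ISO: 25600 → 20000 → 16000 → 12800 → 10000 → 8000 → 6400 — 2 stops lower (darker).
Aperture: f/14 → f/13 → f/11 → f/10 → f/9 → f/8 → f/7.1 — 2 stops wider (brighter).
Net so far: 1/3 stop darker. Shutter speed: 5 → 6.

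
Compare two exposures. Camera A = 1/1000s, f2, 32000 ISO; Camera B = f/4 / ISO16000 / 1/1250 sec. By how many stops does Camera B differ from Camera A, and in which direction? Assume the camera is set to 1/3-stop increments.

3 1/3 stops darker

Aperture: f/2 → f/2.2 → f/2.5 → f/2.8 → f/3.2 → f/3.5 → f/4 — 2 stops smaller aperture (darker).
Shutter speed: 1/1000 → 1/1250 — 1/3 stop shorter (darker).
ISO: 32000 → 25600 → 20000 → 16000 — 1 stop lower (darker).
Net: −2 −1/3 −1 = −3 1/3 stops.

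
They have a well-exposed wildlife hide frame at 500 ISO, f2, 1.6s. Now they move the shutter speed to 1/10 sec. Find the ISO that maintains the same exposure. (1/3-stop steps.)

ISO 8000

Shutter speed: 1.6 → 1.3 → 1 → 0.8 → 0.6 → 0.5 → 0.4 → 0.3 → 1/4 → 1/5 → 1/6 → 1/8 → 1/10 — 4 stops faster (darker).
Need 4 stops brighter from the ISO: 500 → 640 → 800 → 1000 → 1250 → 1600 → 2000 → 2500 → 3200 → 4000 → 5000 → 6400 → 8000.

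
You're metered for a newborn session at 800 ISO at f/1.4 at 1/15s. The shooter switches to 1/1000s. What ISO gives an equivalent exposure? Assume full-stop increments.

ISO 51200

Shutter speed: 1/15 → 1/30 → 1/60 → 1/125 → 1/250 → 1/500 → 1/1000 — 6 stops shorter (darker).
Need 6 stops brighter from the ISO: 800 → 1600 → 3200 → 6400 → 12800 → 25600 → 51200.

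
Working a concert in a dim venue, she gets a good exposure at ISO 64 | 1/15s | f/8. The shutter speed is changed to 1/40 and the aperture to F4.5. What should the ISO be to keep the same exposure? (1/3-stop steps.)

ISO 50

Shutter speed: 1/15 → 1/20 → 1/25 → 1/30 → 1/40 — 1 1/3 stops shorter (darker).
Aperture: f/8 → f/7.1 → f/6.3 → f/5.6 → f/5 → f/4.5 — 1 2/3 stops opened up (brighter).
Net change so far: 1/3 stop brighter. Offset with the ISO: 64 → 50.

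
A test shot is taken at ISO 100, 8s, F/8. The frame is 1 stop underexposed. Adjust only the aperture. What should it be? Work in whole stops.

f/5.6

Underexposed by 1 stop → need 1 stop brighter.
Aperture: f/8 → f/5.6.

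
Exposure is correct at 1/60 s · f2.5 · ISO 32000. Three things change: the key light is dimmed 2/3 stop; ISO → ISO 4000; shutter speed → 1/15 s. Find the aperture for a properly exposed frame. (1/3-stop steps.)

Scene light: 2/3 stop darker.
ISO: 32000 → 25600 → 20000 → 16000 → 12800 → 10000 → 8000 → 6400 → 5000 → 4000 — 3 stops lower (darker).
Shutter speed: 1/60 → 1/50 → 1/40 → 1/30 → 1/25 → 1/20 → 1/15 — 2 stops longer (brighter).
Net so far: 1 2/3 stops darker. Aperture: f/2.5 → f/2.2 → f/2 → f/1.8 → f/1.6 → f/1.4.

f/1.4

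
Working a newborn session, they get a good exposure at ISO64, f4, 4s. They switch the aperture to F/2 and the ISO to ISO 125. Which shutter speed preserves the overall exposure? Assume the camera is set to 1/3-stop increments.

0.5 s

Aperture: f/4 → f/3.5 → f/3.2 → f/2.8 → f/2.5 → f/2.2 → f/2 — 2 stops opened up (brighter).
ISO: 64 → 80 → 100 → 125 — 1 stop raised (brighter).
Net change so far: 3 stops brighter. Offset with the shutter speed: 4 → 3.2 → 2.5 → 2 → 1.6 → 1.3 → 1 → 0.8 → 0.6 → 0.5.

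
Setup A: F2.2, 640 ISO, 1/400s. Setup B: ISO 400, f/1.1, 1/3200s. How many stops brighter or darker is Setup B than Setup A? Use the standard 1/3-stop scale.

Aperture: f/2.2 → f/2 → f/1.8 → f/1.6 → f/1.4 → f/1.2 → f/1.1 — 2 stops wider (brighter).
Shutter speed: 1/400 → 1/500 → 1/640 → 1/800 → 1/1000 → 1/1250 → 1/1600 → 1/2000 → 1/2500 → 1/3200 — 3 stops faster (darker).
ISO: 640 → 500 → 400 — 2/3 stop dropped (darker).
Net: +2 −3 −2/3 = −1 2/3 stops.

1 2/3 stops darker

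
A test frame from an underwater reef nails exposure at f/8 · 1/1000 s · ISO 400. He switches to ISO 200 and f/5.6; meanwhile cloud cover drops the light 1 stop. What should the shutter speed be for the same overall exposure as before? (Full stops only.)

1/500s

Scene light: 1 stop darker.
ISO: 400 → 200 — 1 stop dropped (darker).
Aperture: f/8 → f/5.6 — 1 stop opened up (brighter).
Net so far: 1 stop darker. Shutter speed: 1/1000 → 1/500.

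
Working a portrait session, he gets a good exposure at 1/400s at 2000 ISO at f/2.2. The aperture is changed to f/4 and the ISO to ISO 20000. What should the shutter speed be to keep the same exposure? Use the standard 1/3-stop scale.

Aperture: f/2.2 → f/2.5 → f/2.8 → f/3.2 → f/3.5 → f/4 — 1 2/3 stops narrower (darker).
ISO: 2000 → 2500 → 3200 → 4000 → 5000 → 6400 → 8000 → 10000 → 12800 → 16000 → 20000 — 3 1/3 stops higher (brighter).
Net change so far: 1 2/3 stops brighter. Offset with the shutter speed: 1/400 → 1/500 → 1/640 → 1/800 → 1/1000 → 1/1250.

1/1250s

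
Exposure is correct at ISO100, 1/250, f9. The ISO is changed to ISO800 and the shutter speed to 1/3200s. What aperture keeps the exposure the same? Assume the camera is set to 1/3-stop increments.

f/7.1

ISO: 100 → 125 → 160 → 200 → 250 → 320 → 400 → 500 → 640 → 800 — 3 stops higher (brighter).
Shutter speed: 1/250 → 1/320 → 1/400 → 1/500 → 1/640 → 1/800 → 1/1000 → 1/1250 → 1/1600 → 1/2000 → 1/2500 → 1/3200 — 3 2/3 stops shorter (darker).
Net change so far: 2/3 stop darker. Offset with the aperture: f/9 → f/8 → f/7.1.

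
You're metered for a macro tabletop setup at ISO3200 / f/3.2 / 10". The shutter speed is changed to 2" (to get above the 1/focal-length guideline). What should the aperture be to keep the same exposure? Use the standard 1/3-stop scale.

Shutter speed: 10 → 8 → 6 → 5 → 4 → 3.2 → 2.5 → 2 — 2 1/3 stops shorter (darker).
Need 2 1/3 stops brighter from the aperture: f/3.2 → f/2.8 → f/2.5 → f/2.2 → f/2 → f/1.8 → f/1.6 → f/1.4.

f/1.4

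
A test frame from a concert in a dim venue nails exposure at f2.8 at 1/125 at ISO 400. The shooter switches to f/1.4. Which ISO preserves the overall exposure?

Aperture: f/2.8 → f/2 → f/1.4 — 2 stops opened up (brighter).
Need 2 stops darker from the ISO: 400 → 200 → 100.

ISO 100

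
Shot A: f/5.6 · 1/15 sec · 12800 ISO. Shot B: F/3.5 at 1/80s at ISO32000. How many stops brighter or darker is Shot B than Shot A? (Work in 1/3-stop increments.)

1/3 stop brighter

Aperture: f/5.6 → f/5 → f/4.5 → f/4 → f/3.5 — 1 1/3 stops wider (brighter).
Shutter speed: 1/15 → 1/20 → 1/25 → 1/30 → 1/40 → 1/50 → 1/60 → 1/80 — 2 1/3 stops shorter (darker).
ISO: 12800 → 16000 → 20000 → 25600 → 32000 — 1 1/3 stops raised (brighter).
Net: +1 1/3 −2 1/3 +1 1/3 = +1/3 stops.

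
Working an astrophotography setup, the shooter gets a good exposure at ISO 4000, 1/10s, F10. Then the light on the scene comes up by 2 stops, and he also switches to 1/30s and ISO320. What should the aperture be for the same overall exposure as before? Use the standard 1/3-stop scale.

Scene light: 2 stops brighter.
Shutter speed: 1/10 → 1/13 → 1/15 → 1/20 → 1/25 → 1/30 — 1 2/3 stops faster (darker).
ISO: 4000 → 3200 → 2500 → 2000 → 1600 → 1250 → 1000 → 800 → 640 → 500 → 400 → 320 — 3 2/3 stops lower (darker).
Net so far: 3 1/3 stops darker. Aperture: f/10 → f/9 → f/8 → f/7.1 → f/6.3 → f/5.6 → f/5 → f/4.5 → f/4 → f/3.5 → f/3.2.

f/3.2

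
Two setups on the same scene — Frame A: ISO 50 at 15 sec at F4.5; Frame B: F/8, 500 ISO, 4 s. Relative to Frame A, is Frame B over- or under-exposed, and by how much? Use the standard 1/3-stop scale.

1/3 stop darker

Aperture: f/4.5 → f/5 → f/5.6 → f/6.3 → f/7.1 → f/8 — 1 2/3 stops smaller aperture (darker).
Shutter speed: 15 → 13 → 10 → 8 → 6 → 5 → 4 — 2 stops faster (darker).
ISO: 50 → 64 → 80 → 100 → 125 → 160 → 200 → 250 → 320 → 400 → 500 — 3 1/3 stops raised (brighter).
Net: −1 2/3 −2 +3 1/3 = −1/3 stops.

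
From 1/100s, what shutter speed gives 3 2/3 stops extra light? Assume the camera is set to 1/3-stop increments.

Shutter speed: 1/100 → 1/80 → 1/60 → 1/50 → 1/40 → 1/30 → 1/25 → 1/20 → 1/15 → 1/13 → 1/10 → 1/8 — 3 2/3 stops slower (brighter).

1/8s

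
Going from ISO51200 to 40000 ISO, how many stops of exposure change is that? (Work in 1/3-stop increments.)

51200 → 40000 — count the steps: 1 third-stops = 1/3 stop.

1/3 stop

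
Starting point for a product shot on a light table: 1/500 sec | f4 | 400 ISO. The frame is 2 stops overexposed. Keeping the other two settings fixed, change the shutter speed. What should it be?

Overexposed by 2 stops → need 2 stops darker.
Shutter speed: 1/500 → 1/1000 → 1/2000.

1/2000s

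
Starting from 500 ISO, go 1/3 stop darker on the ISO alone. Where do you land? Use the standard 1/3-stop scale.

ISO 400

ISO: 500 → 400 — 1/3 stop lower (darker).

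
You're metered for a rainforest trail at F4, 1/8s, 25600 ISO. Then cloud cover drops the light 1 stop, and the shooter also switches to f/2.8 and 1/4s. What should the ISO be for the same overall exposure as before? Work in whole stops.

Scene light: 1 stop darker.
Aperture: f/4 → f/2.8 — 1 stop opened up (brighter).
Shutter speed: 1/8 → 1/4 — 1 stop slower (brighter).
Net so far: 1 stop brighter. ISO: 25600 → 12800.

ISO 12800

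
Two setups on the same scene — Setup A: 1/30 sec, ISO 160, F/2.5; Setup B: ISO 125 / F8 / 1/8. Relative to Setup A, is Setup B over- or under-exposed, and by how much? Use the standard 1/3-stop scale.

1 2/3 stops darker

Aperture: f/2.5 → f/2.8 → f/3.2 → f/3.5 → f/4 → f/4.5 → f/5 → f/5.6 → f/6.3 → f/7.1 → f/8 — 3 1/3 stops stopped down (darker).
Shutter speed: 1/30 → 1/25 → 1/20 → 1/15 → 1/13 → 1/10 → 1/8 — 2 stops slower (brighter).
ISO: 160 → 125 — 1/3 stop lower (darker).
Net: −3 1/3 +2 −1/3 = −1 2/3 stops.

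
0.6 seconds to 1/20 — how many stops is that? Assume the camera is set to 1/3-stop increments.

0.6 → 0.5 → 0.4 → 0.3 → 1/4 → 1/5 → 1/6 → 1/8 → 1/10 → 1/13 → 1/15 → 1/20 — count the steps: 11 third-stops = 3 2/3 stops.

3 2/3 stops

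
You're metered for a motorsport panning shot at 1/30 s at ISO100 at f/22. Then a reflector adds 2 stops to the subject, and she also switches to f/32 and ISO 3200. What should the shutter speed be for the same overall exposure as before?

Scene light: 2 stops brighter.
Aperture: f/22 → f/32 — 1 stop narrower (darker).
ISO: 100 → 200 → 400 → 800 → 1600 → 3200 — 5 stops higher (brighter).
Net so far: 6 stops brighter. Shutter speed: 1/30 → 1/60 → 1/125 → 1/250 → 1/500 → 1/1000 → 1/2000.

1/2000s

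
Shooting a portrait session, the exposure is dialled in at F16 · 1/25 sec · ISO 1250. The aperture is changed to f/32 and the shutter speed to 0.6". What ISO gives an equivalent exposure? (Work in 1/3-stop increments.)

ISO 320

Aperture: f/16 → f/18 → f/20 → f/22 → f/25 → f/29 → f/32 — 2 stops narrower (darker).
Shutter speed: 1/25 → 1/20 → 1/15 → 1/13 → 1/10 → 1/8 → 1/6 → 1/5 → 1/4 → 0.3 → 0.4 → 0.5 → 0.6 — 4 stops slower (brighter).
Net change so far: 2 stops brighter. Offset with the ISO: 1250 → 1000 → 800 → 640 → 500 → 400 → 320.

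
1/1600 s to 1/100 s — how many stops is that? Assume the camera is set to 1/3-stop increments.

4 stops

1/1600 → 1/1250 → 1/1000 → 1/800 → 1/640 → 1/500 → 1/400 → 1/320 → 1/250 → 1/200 → 1/160 → 1/125 → 1/100 — count the steps: 12 third-stops = 4 stops.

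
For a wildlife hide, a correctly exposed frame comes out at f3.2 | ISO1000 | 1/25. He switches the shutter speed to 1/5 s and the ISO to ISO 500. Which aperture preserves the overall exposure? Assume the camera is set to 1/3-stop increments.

f/5

Shutter speed: 1/25 → 1/20 → 1/15 → 1/13 → 1/10 → 1/8 → 1/6 → 1/5 — 2 1/3 stops slower (brighter).
ISO: 1000 → 800 → 640 → 500 — 1 stop dropped (darker).
Net change so far: 1 1/3 stops brighter. Offset with the aperture: f/3.2 → f/3.5 → f/4 → f/4.5 → f/5.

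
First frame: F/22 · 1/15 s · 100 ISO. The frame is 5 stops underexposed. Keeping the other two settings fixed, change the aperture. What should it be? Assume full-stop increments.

f/4

Underexposed by 5 stops → need 5 stops brighter.
Aperture: f/22 → f/16 → f/11 → f/8 → f/5.6 → f/4.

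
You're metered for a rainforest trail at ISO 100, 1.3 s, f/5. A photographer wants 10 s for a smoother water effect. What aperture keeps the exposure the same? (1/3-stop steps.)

f/14

Shutter speed: 1.3 → 1.6 → 2 → 2.5 → 3.2 → 4 → 5 → 6 → 8 → 10 — 3 stops slower (brighter).
Need 3 stops darker from the aperture: f/5 → f/5.6 → f/6.3 → f/7.1 → f/8 → f/9 → f/10 → f/11 → f/13 → f/14.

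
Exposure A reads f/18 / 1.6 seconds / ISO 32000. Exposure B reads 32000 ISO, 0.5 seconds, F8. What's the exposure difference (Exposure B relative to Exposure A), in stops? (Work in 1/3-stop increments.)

Aperture: f/18 → f/16 → f/14 → f/13 → f/11 → f/10 → f/9 → f/8 — 2 1/3 stops larger aperture (brighter).
Shutter speed: 1.6 → 1.3 → 1 → 0.8 → 0.6 → 0.5 — 1 2/3 stops shorter (darker).
ISO: unchanged.
Net: +2 1/3 −1 2/3 = +2/3 stops.

2/3 stop brighter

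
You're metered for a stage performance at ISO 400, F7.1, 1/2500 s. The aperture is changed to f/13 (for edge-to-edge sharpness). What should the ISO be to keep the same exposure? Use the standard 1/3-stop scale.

Aperture: f/7.1 → f/8 → f/9 → f/10 → f/11 → f/13 — 1 2/3 stops narrower (darker).
Need 1 2/3 stops brighter from the ISO: 400 → 500 → 640 → 800 → 1000 → 1250.

ISO 1250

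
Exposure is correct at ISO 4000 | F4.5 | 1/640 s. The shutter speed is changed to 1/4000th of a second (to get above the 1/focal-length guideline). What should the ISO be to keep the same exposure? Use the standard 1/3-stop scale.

Shutter speed: 1/640 → 1/800 → 1/1000 → 1/1250 → 1/1600 → 1/2000 → 1/2500 → 1/3200 → 1/4000 — 2 2/3 stops shorter (darker).
Need 2 2/3 stops brighter from the ISO: 4000 → 5000 → 6400 → 8000 → 10000 → 12800 → 16000 → 20000 → 25600.

ISO 25600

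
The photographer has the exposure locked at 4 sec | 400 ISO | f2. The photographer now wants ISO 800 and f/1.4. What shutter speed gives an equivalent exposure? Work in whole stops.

1 s

ISO: 400 → 800 — 1 stop raised (brighter).
Aperture: f/2 → f/1.4 — 1 stop wider (brighter).
Net change so far: 2 stops brighter. Offset with the shutter speed: 4 → 2 → 1.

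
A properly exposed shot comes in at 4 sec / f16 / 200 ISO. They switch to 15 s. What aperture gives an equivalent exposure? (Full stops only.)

Shutter speed: 4 → 8 → 15 — 2 stops longer (brighter).
Need 2 stops darker from the aperture: f/16 → f/22 → f/32.

f/32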